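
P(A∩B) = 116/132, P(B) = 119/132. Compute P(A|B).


P(A|B) = P(A∩B)/P(B) = (116/132)/(119/132) = 116/119

116/119


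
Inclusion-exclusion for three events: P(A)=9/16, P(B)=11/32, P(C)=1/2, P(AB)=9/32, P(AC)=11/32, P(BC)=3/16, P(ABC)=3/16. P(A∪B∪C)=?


P(A∪B∪C) = P(A)+P(B)+P(C) - P(AB)-P(AC)-P(BC) + P(ABC)
= 9/16+11/32+1/2 - 9/32-11/32-3/16 + 3/16
= 25/32

25/32


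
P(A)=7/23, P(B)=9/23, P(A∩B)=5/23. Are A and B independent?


P(A)*P(B) = 7/23*9/23 = 63/529
P(A∩B) = 5/23 != 63/529, so not independent

No, A and B are not independent


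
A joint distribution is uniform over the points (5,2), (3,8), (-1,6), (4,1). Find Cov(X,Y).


E[X]=11/4, E[Y]=17/4, E[XY]=8
Cov(X,Y) = E[XY] - E[X]E[Y] = 8 - 11/4*17/4 = -59/16

-59/16


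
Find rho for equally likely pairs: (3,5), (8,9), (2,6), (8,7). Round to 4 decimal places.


Cov(X,Y) = 3.3125, Var(X) = 7.6875, Var(Y) = 2.1875
rho = Cov/(sqrt(VarX)*sqrt(VarY)) = 0.8078

0.8078


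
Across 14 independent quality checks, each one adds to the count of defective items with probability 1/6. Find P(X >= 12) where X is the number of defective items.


P(X>=12) = P(X=12) + P(X=13) + P(X=14)
= 2275/78364164096 + 35/39182082048 + 1/78364164096
= 391/13060694016

391/13060694016


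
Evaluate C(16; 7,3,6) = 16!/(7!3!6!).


16! = 20922789888000
Denominator: 7!=5040 * 3!=6 * 6!=720
Coefficient = 20922789888000 / 21772800 = 960960

960960


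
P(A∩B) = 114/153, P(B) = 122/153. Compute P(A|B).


P(A|B) = P(A∩B)/P(B) = (114/153)/(122/153) = 114/122 = 57/61

57/61


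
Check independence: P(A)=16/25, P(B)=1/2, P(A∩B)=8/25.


P(A)*P(B) = 16/25*1/2 = 8/25
P(A∩B) = 8/25, which equals P(A)P(B), so independent

Yes, A and B are independent


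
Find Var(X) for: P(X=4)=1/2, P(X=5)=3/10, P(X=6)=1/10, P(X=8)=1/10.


E[X] = 49/10, E[X^2] = 51/2
Var(X) = E[X^2] - (E[X])^2 = 51/2 - (49/10)^2 = 149/100

149/100


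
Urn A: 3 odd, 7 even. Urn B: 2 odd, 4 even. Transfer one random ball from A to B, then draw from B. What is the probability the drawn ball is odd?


P(transfer odd) = 3/10; P(transfer even) = 7/10
If odd transferred: Urn II has 3 odd of 7, so P(odd|odd moved) = 3/7
If even transferred: Urn II has 2 odd of 7, so P(odd|even moved) = 2/7
By total probability: P(odd) = 3/10*3/7 + 7/10*2/7 = 23/70

23/70


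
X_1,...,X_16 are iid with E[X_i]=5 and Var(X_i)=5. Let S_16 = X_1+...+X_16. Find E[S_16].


E[S_n] = n*E[X_1] = 16*5 = 80

80


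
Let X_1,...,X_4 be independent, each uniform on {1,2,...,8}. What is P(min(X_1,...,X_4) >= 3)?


P(min >= 3) = P(all X_i >= 3) = (P(X_1 >= 3))^4
= (6/8)^4 = (3/4)^4 = 81/256

81/256


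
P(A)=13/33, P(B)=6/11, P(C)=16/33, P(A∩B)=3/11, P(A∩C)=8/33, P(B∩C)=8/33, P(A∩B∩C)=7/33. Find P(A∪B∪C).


P(A∪B∪C) = P(A)+P(B)+P(C) - P(AB)-P(AC)-P(BC) + P(ABC)
= 13/33+6/11+16/33 - 3/11-8/33-8/33 + 7/33
= 29/33

29/33


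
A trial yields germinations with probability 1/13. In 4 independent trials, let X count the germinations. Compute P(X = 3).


P(X=3) = C(4,3) * p^3 * (1-p)^1
= 4 * 1/2197 * 12/13
= 48/28561

48/28561


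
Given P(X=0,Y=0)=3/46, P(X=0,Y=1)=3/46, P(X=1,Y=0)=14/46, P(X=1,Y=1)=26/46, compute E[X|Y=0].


P(Y=0) = 17/46
E[X|Y=0] = (0*3 + 1*14)/17 = 14/17

14/17


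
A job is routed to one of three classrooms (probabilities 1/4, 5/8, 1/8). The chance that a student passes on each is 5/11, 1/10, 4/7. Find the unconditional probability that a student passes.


P(A) = P(A|B1)P(B1) + P(A|B2)P(B2) + P(A|B3)P(B3)
= 5/11*1/4 + 1/10*5/8 + 4/7*1/8
= 5/44 + 1/16 + 1/14 = 305/1232

305/1232


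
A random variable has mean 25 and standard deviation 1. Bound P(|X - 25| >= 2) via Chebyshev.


k = 2/1 = 2
Chebyshev: P(|X-mu| >= k*sigma) <= 1/k^2 = 1/2^2 = 1/4

1/4


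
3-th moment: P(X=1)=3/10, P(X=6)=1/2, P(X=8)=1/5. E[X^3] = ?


E[X^3] = sum(x^3 * P(x))
= 1*3/10 + 216*1/2 + 512*1/5
= 2107/10

2107/10


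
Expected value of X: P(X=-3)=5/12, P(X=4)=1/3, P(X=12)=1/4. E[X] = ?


E[X] = sum(x * P(x))
= -3*5/12 + 4*1/3 + 12*1/4
= 37/12

37/12


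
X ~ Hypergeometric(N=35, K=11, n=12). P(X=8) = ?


P(X=8) = C(11,8)*C(24,4) / C(35,12)
= 165*10626 / 834451800
= 1753290/834451800 = 8349/3973580

8349/3973580


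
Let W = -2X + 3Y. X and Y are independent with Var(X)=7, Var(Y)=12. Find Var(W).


Independence => Cov(X,Y)=0
Var(-2X + 3Y) = (-2)^2*Var(X) + 3^2*Var(Y)
= 4*7 + 9*12 = 136

136


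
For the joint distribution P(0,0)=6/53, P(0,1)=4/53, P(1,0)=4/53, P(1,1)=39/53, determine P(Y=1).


P(Y=1) = P(0,1)+P(1,1) = 4/53 + 39/53 = 43/53

43/53


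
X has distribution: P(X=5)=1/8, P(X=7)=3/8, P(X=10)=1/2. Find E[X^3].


E[X^3] = sum(g(x)*P(x))
= 125*1/8 + 343*3/8 + 1000*1/2
= 2577/4

2577/4


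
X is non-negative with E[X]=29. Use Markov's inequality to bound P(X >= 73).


Markov: P(X >= a) <= E[X]/a
P(X >= 73) <= 29/73

29/73


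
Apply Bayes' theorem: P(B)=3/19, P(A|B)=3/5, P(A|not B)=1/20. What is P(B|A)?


P(A) = P(A|B)P(B) + P(A|B')P(B') = 3/5*3/19 + 1/20*16/19 = 13/95
P(B|A) = P(A|B)P(B)/P(A) = (9/95)/(13/95) = 9/13

9/13


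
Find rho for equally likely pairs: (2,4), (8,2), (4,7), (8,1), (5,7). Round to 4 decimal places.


Cov(X,Y) = -3.6800, Var(X) = 5.4400, Var(Y) = 6.1600
rho = Cov/(sqrt(VarX)*sqrt(VarY)) = -0.6357

-0.6357


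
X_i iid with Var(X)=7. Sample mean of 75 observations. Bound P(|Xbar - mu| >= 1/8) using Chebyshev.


Var(Xbar) = Var(X)/n = 7/75
Chebyshev: P(|Xbar-mu| >= 1/8) <= Var(Xbar)/(1/8)^2 = (7/75)/(1/64) = 448/75
Bound exceeds 1, so trivial bound: 1

1


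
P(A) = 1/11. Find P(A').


P(A') = 1 - P(A) = 1 - 1/11 = 10/11

10/11


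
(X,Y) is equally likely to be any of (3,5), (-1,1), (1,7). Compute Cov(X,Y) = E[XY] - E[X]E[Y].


E[X]=1, E[Y]=13/3, E[XY]=7
Cov(X,Y) = E[XY] - E[X]E[Y] = 7 - 1*13/3 = 8/3

8/3


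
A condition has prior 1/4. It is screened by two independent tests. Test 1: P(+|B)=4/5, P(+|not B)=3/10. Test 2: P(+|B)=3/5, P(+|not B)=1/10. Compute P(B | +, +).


After test 1: P(+) = 4/5*1/4 + 3/10*3/4 = 17/40
P(B|+) = (1/5)/(17/40) = 8/17
After test 2 (use post1 as new prior): P(+) = 3/5*8/17 + 1/10*9/17 = 57/170
P(B|+,+) = (24/85)/(57/170) = 16/19

16/19


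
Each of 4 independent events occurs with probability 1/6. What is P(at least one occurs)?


P(at least one) = 1 - P(none)
P(none) = (1 - 1/6)^4 = (5/6)^4 = 625/1296
P(at least one) = 1 - 625/1296 = 671/1296

671/1296


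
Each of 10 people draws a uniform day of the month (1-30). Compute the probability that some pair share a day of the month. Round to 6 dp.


P(all different) = prod((30-i)/30 for i=0..9) = 0.184639
P(at least one match) = 1 - 0.184639 = 0.815361

0.815361


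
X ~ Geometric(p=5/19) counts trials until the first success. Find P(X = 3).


P(X=3) = (1-p)^2 * p = (14/19)^2 * 5/19
= 196/361 * 5/19 = 980/6859

980/6859


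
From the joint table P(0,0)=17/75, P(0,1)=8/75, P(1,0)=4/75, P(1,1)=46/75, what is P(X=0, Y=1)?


Read from table: P(X=0, Y=1) = 8/75

8/75


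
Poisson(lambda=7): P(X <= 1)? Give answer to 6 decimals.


P(X<=1) = e^(-7)*7^0/0! + e^(-7)*7^1/1!
≈ 0.0009118820 + 0.0063831738
= 0.0072950558
≈ 0.007295

0.007295


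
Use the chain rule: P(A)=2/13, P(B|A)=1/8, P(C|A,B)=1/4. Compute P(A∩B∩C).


P(A∩B∩C) = P(A) * P(B|A) * P(C|A∩B)
= 2/13 * 1/8 * 1/4
= 1/52 * 1/4 = 1/208

1/208


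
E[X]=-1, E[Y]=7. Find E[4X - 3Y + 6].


E[4X - 3Y + 6] = 4*E[X] - 3*E[Y] + 6
= (4)*(-1) + (-3)*(7) + (6)
= -4 - 21 + 6 = -19

-19


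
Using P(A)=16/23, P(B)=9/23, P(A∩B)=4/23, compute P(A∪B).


P(A∪B) = P(A) + P(B) - P(A∩B)
= 16/23 + 9/23 - 4/23 = 21/23

21/23


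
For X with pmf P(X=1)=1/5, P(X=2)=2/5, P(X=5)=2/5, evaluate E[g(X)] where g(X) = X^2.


E[X^2] = sum(g(x)*P(x))
= 1*1/5 + 4*2/5 + 25*2/5
= 59/5

59/5


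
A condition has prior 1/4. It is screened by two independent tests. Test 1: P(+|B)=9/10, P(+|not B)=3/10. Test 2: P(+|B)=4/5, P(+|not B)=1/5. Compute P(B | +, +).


After test 1: P(+) = 9/10*1/4 + 3/10*3/4 = 9/20
P(B|+) = (9/40)/(9/20) = 1/2
After test 2 (use post1 as new prior): P(+) = 4/5*1/2 + 1/5*1/2 = 1/2
P(B|+,+) = (2/5)/(1/2) = 4/5

4/5


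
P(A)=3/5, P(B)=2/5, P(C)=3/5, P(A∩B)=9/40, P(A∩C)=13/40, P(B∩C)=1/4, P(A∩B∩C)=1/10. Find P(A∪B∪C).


P(A∪B∪C) = P(A)+P(B)+P(C) - P(AB)-P(AC)-P(BC) + P(ABC)
= 3/5+2/5+3/5 - 9/40-13/40-1/4 + 1/10
= 9/10

9/10


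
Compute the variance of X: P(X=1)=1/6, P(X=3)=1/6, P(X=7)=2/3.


E[X] = 16/3, E[X^2] = 103/3
Var(X) = E[X^2] - (E[X])^2 = 103/3 - (16/3)^2 = 53/9

53/9


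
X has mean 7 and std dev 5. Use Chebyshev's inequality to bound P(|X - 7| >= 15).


k = 15/5 = 3
Chebyshev: P(|X-mu| >= k*sigma) <= 1/k^2 = 1/3^2 = 1/9

1/9


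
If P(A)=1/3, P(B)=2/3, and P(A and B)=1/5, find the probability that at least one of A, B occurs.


P(A∪B) = P(A) + P(B) - P(A∩B)
= 1/3 + 2/3 - 1/5 = 4/5

4/5


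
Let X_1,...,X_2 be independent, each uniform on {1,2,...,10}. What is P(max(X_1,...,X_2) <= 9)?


P(max <= 9) = P(all X_i <= 9) = (P(X_1 <= 9))^2
= (9/10)^2 = 81/100

81/100


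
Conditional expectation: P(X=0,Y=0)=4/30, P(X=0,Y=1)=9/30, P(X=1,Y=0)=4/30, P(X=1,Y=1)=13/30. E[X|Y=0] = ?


P(Y=0) = 8/30
E[X|Y=0] = (0*4 + 1*4)/8 = 4/8 = 1/2

1/2


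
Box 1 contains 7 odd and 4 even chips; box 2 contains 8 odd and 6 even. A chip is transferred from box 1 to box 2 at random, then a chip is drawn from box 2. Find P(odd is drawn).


P(transfer odd) = 7/11; P(transfer even) = 4/11
If odd transferred: Urn II has 9 odd of 15, so P(odd|odd moved) = 3/5
If even transferred: Urn II has 8 odd of 15, so P(odd|even moved) = 8/15
By total probability: P(odd) = 7/11*3/5 + 4/11*8/15 = 19/33

19/33


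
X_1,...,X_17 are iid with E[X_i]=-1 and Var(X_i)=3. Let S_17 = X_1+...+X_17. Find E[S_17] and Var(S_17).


E[S_n] = n*mu = 17*-1 = -17
Var(S_n) = n*sigma^2 = 17*3 = 51

E[S_17]=-17, Var(S_17)=51


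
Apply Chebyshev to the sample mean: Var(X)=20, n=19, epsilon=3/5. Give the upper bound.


Var(Xbar) = Var(X)/n = 20/19
Chebyshev: P(|Xbar-mu| >= 3/5) <= Var(Xbar)/(3/5)^2 = (20/19)/(9/25) = 500/171
Bound exceeds 1, so trivial bound: 1

1


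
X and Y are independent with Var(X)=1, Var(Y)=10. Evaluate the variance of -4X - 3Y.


Independence => Cov(X,Y)=0
Var(-4X - 3Y) = (-4)^2*Var(X) + (-3)^2*Var(Y)
= 16*1 + 9*10 = 106

106


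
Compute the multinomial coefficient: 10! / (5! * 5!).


10! = 3628800
Denominator: 5!=120 * 5!=120
Coefficient = 3628800 / 14400 = 252

252


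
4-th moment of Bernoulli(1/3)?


For Bernoulli: X in {0,1}
E[X^4] = 0^4*(1-1/3) + 1^4*1/3 = 1/3

1/3


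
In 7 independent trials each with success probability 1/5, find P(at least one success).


P(at least one) = 1 - P(none)
P(none) = (1 - 1/5)^7 = (4/5)^7 = 16384/78125
P(at least one) = 1 - 16384/78125 = 61741/78125

61741/78125


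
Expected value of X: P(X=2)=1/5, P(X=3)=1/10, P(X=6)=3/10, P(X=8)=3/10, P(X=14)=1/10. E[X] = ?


E[X] = sum(x * P(x))
= 2*1/5 + 3*1/10 + 6*3/10 + 8*3/10 + 14*1/10
= 63/10

63/10


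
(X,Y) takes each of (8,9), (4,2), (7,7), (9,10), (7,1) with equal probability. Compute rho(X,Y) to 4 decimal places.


Cov(X,Y) = 4.6000, Var(X) = 2.8000, Var(Y) = 13.3600
rho = Cov/(sqrt(VarX)*sqrt(VarY)) = 0.7521

0.7521


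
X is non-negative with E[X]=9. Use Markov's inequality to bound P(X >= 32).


Markov: P(X >= a) <= E[X]/a
P(X >= 32) <= 9/32

9/32


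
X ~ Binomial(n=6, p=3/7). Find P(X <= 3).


P(X<=3) = P(X=0) + P(X=1) + P(X=2) + P(X=3)
= 4096/117649 + 18432/117649 + 34560/117649 + 34560/117649
= 91648/117649

91648/117649


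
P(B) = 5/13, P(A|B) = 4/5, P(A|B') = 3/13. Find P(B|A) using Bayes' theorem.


P(A) = P(A|B)P(B) + P(A|B')P(B') = 4/5*5/13 + 3/13*8/13 = 76/169
P(B|A) = P(A|B)P(B)/P(A) = (4/13)/(76/169) = 13/19

13/19


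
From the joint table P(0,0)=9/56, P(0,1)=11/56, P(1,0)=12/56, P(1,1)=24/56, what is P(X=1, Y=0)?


Read from table: P(X=1, Y=0) = 12/56 = 3/14

3/14


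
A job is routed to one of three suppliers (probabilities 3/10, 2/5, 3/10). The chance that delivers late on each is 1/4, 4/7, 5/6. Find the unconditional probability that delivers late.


P(A) = P(A|B1)P(B1) + P(A|B2)P(B2) + P(A|B3)P(B3)
= 1/4*3/10 + 4/7*2/5 + 5/6*3/10
= 3/40 + 8/35 + 1/4 = 31/56

31/56


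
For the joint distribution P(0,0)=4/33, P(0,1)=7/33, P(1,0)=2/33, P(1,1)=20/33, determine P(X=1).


P(X=1) = P(1,0)+P(1,1) = 2/33 + 20/33 = 22/33 = 2/3

2/3


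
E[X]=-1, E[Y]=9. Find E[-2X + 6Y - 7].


E[-2X + 6Y - 7] = -2*E[X] + 6*E[Y] - 7
= (-2)*(-1) + (6)*(9) + (-7)
= 2 + 54 - 7 = 49

49


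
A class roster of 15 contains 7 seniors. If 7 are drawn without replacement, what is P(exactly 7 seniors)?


P(X=7) = C(7,7)*C(8,0) / C(15,7)
= 1*1 / 6435
= 1/6435

1/6435


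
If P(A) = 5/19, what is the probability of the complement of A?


P(A') = 1 - P(A) = 1 - 5/19 = 14/19

14/19


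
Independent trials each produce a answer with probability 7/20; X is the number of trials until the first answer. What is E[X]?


For geometric (trials until first success), E[X] = 1/p = 1/(7/20) = 20/7

20/7


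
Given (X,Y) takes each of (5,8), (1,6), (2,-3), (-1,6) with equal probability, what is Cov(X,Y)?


E[X]=7/4, E[Y]=17/4, E[XY]=17/2
Cov(X,Y) = E[XY] - E[X]E[Y] = 17/2 - 7/4*17/4 = 17/16

17/16


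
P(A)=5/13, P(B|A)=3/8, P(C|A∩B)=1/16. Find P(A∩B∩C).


P(A∩B∩C) = P(A) * P(B|A) * P(C|A∩B)
= 5/13 * 3/8 * 1/16
= 15/104 * 1/16 = 15/1664

15/1664


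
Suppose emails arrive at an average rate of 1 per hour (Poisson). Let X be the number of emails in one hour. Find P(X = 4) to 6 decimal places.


P(X=4) = e^(-1) * 1^4 / 4!
≈ 0.3678794412 * 1 / 24
≈ 0.015328

0.015328


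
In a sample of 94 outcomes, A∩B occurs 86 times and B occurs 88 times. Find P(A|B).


P(A|B) = P(A∩B)/P(B) = (86/94)/(88/94) = 86/88 = 43/44

43/44


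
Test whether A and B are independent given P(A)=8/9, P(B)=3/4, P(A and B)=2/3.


P(A)*P(B) = 8/9*3/4 = 2/3
P(A∩B) = 2/3, which equals P(A)P(B), so independent

Yes, A and B are independent


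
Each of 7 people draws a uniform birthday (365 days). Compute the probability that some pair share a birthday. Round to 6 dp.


P(all different) = prod((365-i)/365 for i=0..6) = 0.943764
P(at least one match) = 1 - 0.943764 = 0.056236

0.056236


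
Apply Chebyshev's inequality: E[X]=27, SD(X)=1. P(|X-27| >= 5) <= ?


k = 5/1 = 5
Chebyshev: P(|X-mu| >= k*sigma) <= 1/k^2 = 1/5^2 = 1/25

1/25


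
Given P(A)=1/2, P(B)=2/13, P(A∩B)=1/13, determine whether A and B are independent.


P(A)*P(B) = 1/2*2/13 = 1/13
P(A∩B) = 1/13, which equals P(A)P(B), so independent

Yes, A and B are independent


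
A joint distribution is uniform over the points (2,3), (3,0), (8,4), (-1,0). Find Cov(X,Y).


E[X]=3, E[Y]=7/4, E[XY]=19/2
Cov(X,Y) = E[XY] - E[X]E[Y] = 19/2 - 3*7/4 = 17/4

17/4


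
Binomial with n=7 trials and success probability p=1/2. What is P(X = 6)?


P(X=6) = C(7,6) * p^6 * (1-p)^1
= 7 * 1/64 * 1/2
= 7/128

7/128


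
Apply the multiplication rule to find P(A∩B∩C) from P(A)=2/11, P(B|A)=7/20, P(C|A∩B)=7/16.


P(A∩B∩C) = P(A) * P(B|A) * P(C|A∩B)
= 2/11 * 7/20 * 7/16
= 7/110 * 7/16 = 49/1760

49/1760


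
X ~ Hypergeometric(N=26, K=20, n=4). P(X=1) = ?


P(X=1) = C(20,1)*C(6,3) / C(26,4)
= 20*20 / 14950
= 400/14950 = 8/299

8/299


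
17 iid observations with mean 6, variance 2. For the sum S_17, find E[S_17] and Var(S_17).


E[S_n] = n*mu = 17*6 = 102
Var(S_n) = n*sigma^2 = 17*2 = 34

E[S_17]=102, Var(S_17)=34


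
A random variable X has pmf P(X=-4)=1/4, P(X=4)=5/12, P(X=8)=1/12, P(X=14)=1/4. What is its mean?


E[X] = sum(x * P(x))
= -4*1/4 + 4*5/12 + 8*1/12 + 14*1/4
= 29/6

29/6


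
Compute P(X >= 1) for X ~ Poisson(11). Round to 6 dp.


P(X>=1) = 1 - P(X<=0) = 1 - (e^(-11)*11^0/0!)
≈ 1 - 0.0000167017 = 0.9999832983
≈ 0.999983

0.999983


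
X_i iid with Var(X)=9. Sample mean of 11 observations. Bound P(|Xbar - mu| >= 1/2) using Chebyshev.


Var(Xbar) = Var(X)/n = 9/11
Chebyshev: P(|Xbar-mu| >= 1/2) <= Var(Xbar)/(1/2)^2 = (9/11)/(1/4) = 36/11
Bound exceeds 1, so trivial bound: 1

1


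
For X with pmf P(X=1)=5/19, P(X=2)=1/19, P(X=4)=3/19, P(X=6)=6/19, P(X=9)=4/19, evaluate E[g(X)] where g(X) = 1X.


E[1X] = sum(g(x)*P(x))
= 1*5/19 + 2*1/19 + 4*3/19 + 6*6/19 + 9*4/19
= 91/19

91/19


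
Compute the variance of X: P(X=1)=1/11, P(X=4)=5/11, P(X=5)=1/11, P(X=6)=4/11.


E[X] = 50/11, E[X^2] = 250/11
Var(X) = E[X^2] - (E[X])^2 = 250/11 - (50/11)^2 = 250/121

250/121


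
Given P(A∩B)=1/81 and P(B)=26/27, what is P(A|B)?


P(A|B) = P(A∩B)/P(B) = (2/162)/(156/162) = 2/156 = 1/78

1/78


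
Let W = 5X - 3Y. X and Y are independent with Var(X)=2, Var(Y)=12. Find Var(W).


Independence => Cov(X,Y)=0
Var(5X - 3Y) = 5^2*Var(X) + (-3)^2*Var(Y)
= 25*2 + 9*12 = 158

158


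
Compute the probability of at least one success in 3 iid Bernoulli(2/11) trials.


P(at least one) = 1 - P(none)
P(none) = (1 - 2/11)^3 = (9/11)^3 = 729/1331
P(at least one) = 1 - 729/1331 = 602/1331

602/1331


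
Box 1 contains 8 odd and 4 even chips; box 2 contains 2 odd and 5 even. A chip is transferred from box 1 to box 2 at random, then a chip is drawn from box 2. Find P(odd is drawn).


P(transfer odd) = 8/12 = 2/3; P(transfer even) = 1/3
If odd transferred: Urn II has 3 odd of 8, so P(odd|odd moved) = 3/8
If even transferred: Urn II has 2 odd of 8, so P(odd|even moved) = 1/4
By total probability: P(odd) = 2/3*3/8 + 1/3*1/4 = 1/3

1/3


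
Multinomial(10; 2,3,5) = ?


10! = 3628800
Denominator: 2!=2 * 3!=6 * 5!=120
Coefficient = 3628800 / 1440 = 2520

2520


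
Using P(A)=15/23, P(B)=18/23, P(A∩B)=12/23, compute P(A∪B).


P(A∪B) = P(A) + P(B) - P(A∩B)
= 15/23 + 18/23 - 12/23 = 21/23

21/23


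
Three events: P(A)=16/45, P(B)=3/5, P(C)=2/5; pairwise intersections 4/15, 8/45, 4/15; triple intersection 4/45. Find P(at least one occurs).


P(A∪B∪C) = P(A)+P(B)+P(C) - P(AB)-P(AC)-P(BC) + P(ABC)
= 16/45+3/5+2/5 - 4/15-8/45-4/15 + 4/45
= 11/15

11/15


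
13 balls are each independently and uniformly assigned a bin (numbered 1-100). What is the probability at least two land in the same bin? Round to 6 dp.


P(all different) = prod((100-i)/100 for i=0..12) = 0.442775
P(at least one match) = 1 - 0.442775 = 0.557225

0.557225


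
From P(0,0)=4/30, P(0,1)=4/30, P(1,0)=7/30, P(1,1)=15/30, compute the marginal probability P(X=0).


P(X=0) = P(0,0)+P(0,1) = 4/30 + 4/30 = 8/30 = 4/15

4/15


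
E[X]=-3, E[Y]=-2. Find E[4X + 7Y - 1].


E[4X + 7Y - 1] = 4*E[X] + 7*E[Y] - 1
= (4)*(-3) + (7)*(-2) + (-1)
= -12 - 14 - 1 = -27

-27


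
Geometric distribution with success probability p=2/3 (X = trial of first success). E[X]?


For geometric (trials until first success), E[X] = 1/p = 1/(2/3) = 3/2

3/2


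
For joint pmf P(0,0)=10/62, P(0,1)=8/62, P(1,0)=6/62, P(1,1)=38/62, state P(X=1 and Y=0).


Read from table: P(X=1, Y=0) = 6/62 = 3/31

3/31


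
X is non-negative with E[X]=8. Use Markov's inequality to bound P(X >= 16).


Markov: P(X >= a) <= E[X]/a
P(X >= 16) <= 8/16 = 1/2

1/2


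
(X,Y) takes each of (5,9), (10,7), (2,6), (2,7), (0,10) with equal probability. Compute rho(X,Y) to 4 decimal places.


Cov(X,Y) = -1.4400, Var(X) = 12.1600, Var(Y) = 2.1600
rho = Cov/(sqrt(VarX)*sqrt(VarY)) = -0.2810

-0.2810


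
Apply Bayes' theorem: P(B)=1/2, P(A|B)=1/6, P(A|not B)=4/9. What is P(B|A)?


P(A) = P(A|B)P(B) + P(A|B')P(B') = 1/6*1/2 + 4/9*1/2 = 11/36
P(B|A) = P(A|B)P(B)/P(A) = (1/12)/(11/36) = 3/11

3/11


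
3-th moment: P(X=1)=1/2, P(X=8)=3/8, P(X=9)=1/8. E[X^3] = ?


E[X^3] = sum(x^3 * P(x))
= 1*1/2 + 512*3/8 + 729*1/8
= 2269/8

2269/8


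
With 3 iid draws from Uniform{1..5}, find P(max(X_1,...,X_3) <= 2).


P(max <= 2) = P(all X_i <= 2) = (P(X_1 <= 2))^3
= (2/5)^3 = 8/125

8/125


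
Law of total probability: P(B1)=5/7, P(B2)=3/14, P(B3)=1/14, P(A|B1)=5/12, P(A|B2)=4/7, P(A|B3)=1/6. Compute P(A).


P(A) = P(A|B1)P(B1) + P(A|B2)P(B2) + P(A|B3)P(B3)
= 5/12*5/7 + 4/7*3/14 + 1/6*1/14
= 25/84 + 6/49 + 1/84 = 127/294

127/294


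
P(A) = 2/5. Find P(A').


P(A') = 1 - P(A) = 1 - 2/5 = 3/5

3/5


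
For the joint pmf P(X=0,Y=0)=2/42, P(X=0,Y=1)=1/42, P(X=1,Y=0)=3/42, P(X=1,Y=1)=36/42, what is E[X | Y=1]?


P(Y=1) = 37/42
E[X|Y=1] = (0*1 + 1*36)/37 = 36/37

36/37


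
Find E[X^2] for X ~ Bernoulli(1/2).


For Bernoulli: X in {0,1}
E[X^2] = 0^2*(1-1/2) + 1^2*1/2 = 1/2

1/2


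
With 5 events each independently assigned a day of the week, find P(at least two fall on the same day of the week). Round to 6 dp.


P(all different) = prod((7-i)/7 for i=0..4) = 0.149938
P(at least one match) = 1 - 0.149938 = 0.850062

0.850062


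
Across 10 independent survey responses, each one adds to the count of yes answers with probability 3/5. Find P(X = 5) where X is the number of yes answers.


P(X=5) = C(10,5) * p^5 * (1-p)^5
= 252 * 243/3125 * 32/3125
= 1959552/9765625

1959552/9765625


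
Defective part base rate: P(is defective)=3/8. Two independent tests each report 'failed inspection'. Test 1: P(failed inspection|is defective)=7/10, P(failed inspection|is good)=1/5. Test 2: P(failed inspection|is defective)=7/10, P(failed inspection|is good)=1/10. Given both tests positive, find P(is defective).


After test 1: P(+) = 7/10*3/8 + 1/5*5/8 = 31/80
P(B|+) = (21/80)/(31/80) = 21/31
After test 2 (use post1 as new prior): P(+) = 7/10*21/31 + 1/10*10/31 = 157/310
P(B|+,+) = (147/310)/(157/310) = 147/157

147/157


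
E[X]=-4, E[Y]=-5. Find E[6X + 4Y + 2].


E[6X + 4Y + 2] = 6*E[X] + 4*E[Y] + 2
= (6)*(-4) + (4)*(-5) + (2)
= -24 - 20 + 2 = -42

-42


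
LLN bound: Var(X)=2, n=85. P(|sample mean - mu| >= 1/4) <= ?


Var(Xbar) = Var(X)/n = 2/85
Chebyshev: P(|Xbar-mu| >= 1/4) <= Var(Xbar)/(1/4)^2 = (2/85)/(1/16) = 32/85

32/85


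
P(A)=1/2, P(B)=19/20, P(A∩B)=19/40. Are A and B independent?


P(A)*P(B) = 1/2*19/20 = 19/40
P(A∩B) = 19/40, which equals P(A)P(B), so independent

Yes, A and B are independent


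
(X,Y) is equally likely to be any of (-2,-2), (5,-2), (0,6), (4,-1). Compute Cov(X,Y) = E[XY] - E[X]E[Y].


E[X]=7/4, E[Y]=1/4, E[XY]=-5/2
Cov(X,Y) = E[XY] - E[X]E[Y] = -5/2 - 7/4*1/4 = -47/16

-47/16


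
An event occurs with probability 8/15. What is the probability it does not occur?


P(A') = 1 - P(A) = 1 - 8/15 = 7/15

7/15


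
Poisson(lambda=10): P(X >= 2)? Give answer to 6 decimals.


P(X>=2) = 1 - P(X<=1) = 1 - (e^(-10)*10^0/0! + e^(-10)*10^1/1!)
≈ 1 - (0.0000453999 + 0.0004539993)
= 1 - 0.0004993992 = 0.9995006008
≈ 0.999501

0.999501


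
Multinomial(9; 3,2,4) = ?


9! = 362880
Denominator: 3!=6 * 2!=2 * 4!=24
Coefficient = 362880 / 288 = 1260

1260


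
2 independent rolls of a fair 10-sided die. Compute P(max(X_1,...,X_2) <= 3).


P(max <= 3) = P(all X_i <= 3) = (P(X_1 <= 3))^2
= (3/10)^2 = 9/100

9/100


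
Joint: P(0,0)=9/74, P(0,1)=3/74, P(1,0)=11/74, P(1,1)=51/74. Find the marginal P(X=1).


P(X=1) = P(1,0)+P(1,1) = 11/74 + 51/74 = 62/74 = 31/37

31/37


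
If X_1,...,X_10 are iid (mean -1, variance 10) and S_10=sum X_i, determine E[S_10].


E[S_n] = n*E[X_1] = 10*-1 = -10

-10


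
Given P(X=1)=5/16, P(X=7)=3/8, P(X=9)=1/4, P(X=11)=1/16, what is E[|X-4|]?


E[|X-4|] = sum(g(x)*P(x))
= 3*5/16 + 3*3/8 + 5*1/4 + 7*1/16
= 15/4

15/4


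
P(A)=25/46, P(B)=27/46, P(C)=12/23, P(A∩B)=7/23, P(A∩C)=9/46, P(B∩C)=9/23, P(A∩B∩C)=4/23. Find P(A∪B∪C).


P(A∪B∪C) = P(A)+P(B)+P(C) - P(AB)-P(AC)-P(BC) + P(ABC)
= 25/46+27/46+12/23 - 7/23-9/46-9/23 + 4/23
= 43/46

43/46


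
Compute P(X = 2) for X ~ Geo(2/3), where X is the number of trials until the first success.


P(X=2) = (1-p)^1 * p = (1/3)^1 * 2/3
= 1/3 * 2/3 = 2/9

2/9


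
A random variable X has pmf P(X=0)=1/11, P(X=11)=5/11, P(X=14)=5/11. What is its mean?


E[X] = sum(x * P(x))
= 0*1/11 + 11*5/11 + 14*5/11
= 125/11

125/11


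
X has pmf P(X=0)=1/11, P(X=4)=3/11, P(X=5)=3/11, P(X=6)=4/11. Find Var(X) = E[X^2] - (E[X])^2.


E[X] = 51/11, E[X^2] = 267/11
Var(X) = E[X^2] - (E[X])^2 = 267/11 - (51/11)^2 = 336/121

336/121


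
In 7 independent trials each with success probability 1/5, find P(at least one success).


P(at least one) = 1 - P(none)
P(none) = (1 - 1/5)^7 = (4/5)^7 = 16384/78125
P(at least one) = 1 - 16384/78125 = 61741/78125

61741/78125


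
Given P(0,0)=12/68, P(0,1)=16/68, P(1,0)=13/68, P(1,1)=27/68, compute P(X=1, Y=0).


Read from table: P(X=1, Y=0) = 13/68

13/68


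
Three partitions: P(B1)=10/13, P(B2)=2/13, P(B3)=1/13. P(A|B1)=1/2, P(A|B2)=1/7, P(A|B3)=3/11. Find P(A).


P(A) = P(A|B1)P(B1) + P(A|B2)P(B2) + P(A|B3)P(B3)
= 1/2*10/13 + 1/7*2/13 + 3/11*1/13
= 5/13 + 2/91 + 3/143 = 428/1001

428/1001


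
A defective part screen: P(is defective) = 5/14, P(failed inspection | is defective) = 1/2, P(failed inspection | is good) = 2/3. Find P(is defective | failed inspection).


P(A) = P(A|B)P(B) + P(A|B')P(B') = 1/2*5/14 + 2/3*9/14 = 17/28
P(B|A) = P(A|B)P(B)/P(A) = (5/28)/(17/28) = 5/17

5/17


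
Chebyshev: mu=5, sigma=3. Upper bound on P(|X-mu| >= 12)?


k = 12/3 = 4
Chebyshev: P(|X-mu| >= k*sigma) <= 1/k^2 = 1/4^2 = 1/16

1/16


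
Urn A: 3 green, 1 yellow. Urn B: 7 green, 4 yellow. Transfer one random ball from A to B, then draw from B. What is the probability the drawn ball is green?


P(transfer green) = 3/4; P(transfer yellow) = 1/4
If green transferred: Urn II has 8 green of 12, so P(green|green moved) = 2/3
If yellow transferred: Urn II has 7 green of 12, so P(green|yellow moved) = 7/12
By total probability: P(green) = 3/4*2/3 + 1/4*7/12 = 31/48

31/48


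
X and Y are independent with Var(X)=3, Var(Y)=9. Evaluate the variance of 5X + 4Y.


Independence => Cov(X,Y)=0
Var(5X + 4Y) = 5^2*Var(X) + 4^2*Var(Y)
= 25*3 + 16*9 = 219

219


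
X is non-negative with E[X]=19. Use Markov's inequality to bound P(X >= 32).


Markov: P(X >= a) <= E[X]/a
P(X >= 32) <= 19/32

19/32


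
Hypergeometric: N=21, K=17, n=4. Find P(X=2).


P(X=2) = C(17,2)*C(4,2) / C(21,4)
= 136*6 / 5985
= 816/5985 = 272/1995

272/1995


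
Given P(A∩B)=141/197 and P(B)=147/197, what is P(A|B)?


P(A|B) = P(A∩B)/P(B) = (141/197)/(147/197) = 141/147 = 47/49

47/49


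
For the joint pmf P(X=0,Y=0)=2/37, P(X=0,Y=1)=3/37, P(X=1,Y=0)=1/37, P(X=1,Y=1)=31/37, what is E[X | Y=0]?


P(Y=0) = 3/37
E[X|Y=0] = (0*2 + 1*1)/3 = 1/3

1/3


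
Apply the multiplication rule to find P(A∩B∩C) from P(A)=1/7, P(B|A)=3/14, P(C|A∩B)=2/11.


P(A∩B∩C) = P(A) * P(B|A) * P(C|A∩B)
= 1/7 * 3/14 * 2/11
= 3/98 * 2/11 = 3/539

3/539


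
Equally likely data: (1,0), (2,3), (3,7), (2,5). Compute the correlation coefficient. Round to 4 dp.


Cov(X,Y) = 1.7500, Var(X) = 0.5000, Var(Y) = 6.6875
rho = Cov/(sqrt(VarX)*sqrt(VarY)) = 0.9570

0.9570


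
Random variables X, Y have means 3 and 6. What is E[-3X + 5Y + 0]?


E[-3X + 5Y + 0] = -3*E[X] + 5*E[Y] + 0
= (-3)*(3) + (5)*(6) + (0)
= -9 + 30 + 0 = 21

21


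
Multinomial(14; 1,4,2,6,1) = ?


14! = 87178291200
Denominator: 1!=1 * 4!=24 * 2!=2 * 6!=720 * 1!=1
Coefficient = 87178291200 / 34560 = 2522520

2522520


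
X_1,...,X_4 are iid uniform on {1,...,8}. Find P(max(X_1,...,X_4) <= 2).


P(max <= 2) = P(all X_i <= 2) = (P(X_1 <= 2))^4
= (2/8)^4 = (1/4)^4 = 1/256

1/256


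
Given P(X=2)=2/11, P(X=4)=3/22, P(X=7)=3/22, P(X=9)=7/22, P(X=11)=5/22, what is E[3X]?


E[3X] = sum(g(x)*P(x))
= 6*2/11 + 12*3/22 + 21*3/22 + 27*7/22 + 33*5/22
= 477/22

477/22


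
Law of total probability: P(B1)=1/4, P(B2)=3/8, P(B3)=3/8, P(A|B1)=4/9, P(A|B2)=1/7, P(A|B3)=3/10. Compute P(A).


P(A) = P(A|B1)P(B1) + P(A|B2)P(B2) + P(A|B3)P(B3)
= 4/9*1/4 + 1/7*3/8 + 3/10*3/8
= 1/9 + 3/56 + 9/80 = 1397/5040

1397/5040


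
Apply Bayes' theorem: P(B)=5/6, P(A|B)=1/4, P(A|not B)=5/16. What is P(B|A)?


P(A) = P(A|B)P(B) + P(A|B')P(B') = 1/4*5/6 + 5/16*1/6 = 25/96
P(B|A) = P(A|B)P(B)/P(A) = (5/24)/(25/96) = 4/5

4/5


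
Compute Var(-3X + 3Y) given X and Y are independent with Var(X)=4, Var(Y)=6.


Independence => Cov(X,Y)=0
Var(-3X + 3Y) = (-3)^2*Var(X) + 3^2*Var(Y)
= 9*4 + 9*6 = 90

90


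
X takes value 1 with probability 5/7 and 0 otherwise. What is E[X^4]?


For Bernoulli: X in {0,1}
E[X^4] = 0^4*(1-5/7) + 1^4*5/7 = 5/7

5/7


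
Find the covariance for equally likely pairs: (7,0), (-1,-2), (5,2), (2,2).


E[X]=13/4, E[Y]=1/2, E[XY]=4
Cov(X,Y) = E[XY] - E[X]E[Y] = 4 - 13/4*1/2 = 19/8

19/8


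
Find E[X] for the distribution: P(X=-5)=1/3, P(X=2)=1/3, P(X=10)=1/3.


E[X] = sum(x * P(x))
= -5*1/3 + 2*1/3 + 10*1/3
= 7/3

7/3


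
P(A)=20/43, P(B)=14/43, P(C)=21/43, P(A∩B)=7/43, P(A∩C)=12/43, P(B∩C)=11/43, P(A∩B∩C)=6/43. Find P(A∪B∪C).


P(A∪B∪C) = P(A)+P(B)+P(C) - P(AB)-P(AC)-P(BC) + P(ABC)
= 20/43+14/43+21/43 - 7/43-12/43-11/43 + 6/43
= 31/43

31/43


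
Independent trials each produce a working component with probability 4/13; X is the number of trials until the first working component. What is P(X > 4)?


P(X > 4) = P(first 4 trials all fail) = (1-p)^4 = (9/13)^4 = 6561/28561

6561/28561


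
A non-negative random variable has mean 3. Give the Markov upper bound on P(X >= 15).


Markov: P(X >= a) <= E[X]/a
P(X >= 15) <= 3/15 = 1/5

1/5


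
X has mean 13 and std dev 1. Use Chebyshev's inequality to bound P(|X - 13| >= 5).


k = 5/1 = 5
Chebyshev: P(|X-mu| >= k*sigma) <= 1/k^2 = 1/5^2 = 1/25

1/25


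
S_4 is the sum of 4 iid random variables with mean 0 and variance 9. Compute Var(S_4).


By independence, Var(S_n) = n*Var(X_1) = 4*9 = 36

36


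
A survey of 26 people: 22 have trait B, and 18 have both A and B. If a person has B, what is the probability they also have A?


P(A|B) = P(A∩B)/P(B) = (18/26)/(22/26) = 18/22 = 9/11

9/11


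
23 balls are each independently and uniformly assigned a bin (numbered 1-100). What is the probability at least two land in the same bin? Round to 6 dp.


P(all different) = prod((100-i)/100 for i=0..22) = 0.064282
P(at least one match) = 1 - 0.064282 = 0.935718

0.935718


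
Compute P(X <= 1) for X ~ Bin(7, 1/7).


P(X<=1) = P(X=0) + P(X=1)
= 279936/823543 + 46656/117649
= 606528/823543

606528/823543


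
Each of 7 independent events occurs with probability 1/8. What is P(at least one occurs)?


P(at least one) = 1 - P(none)
P(none) = (1 - 1/8)^7 = (7/8)^7 = 823543/2097152
P(at least one) = 1 - 823543/2097152 = 1273609/2097152

1273609/2097152


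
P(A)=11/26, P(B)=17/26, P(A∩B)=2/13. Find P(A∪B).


P(A∪B) = P(A) + P(B) - P(A∩B)
= 11/26 + 17/26 - 2/13 = 12/13

12/13


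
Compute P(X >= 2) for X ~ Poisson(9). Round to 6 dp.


P(X>=2) = 1 - P(X<=1) = 1 - (e^(-9)*9^0/0! + e^(-9)*9^1/1!)
≈ 1 - (0.0001234098 + 0.0011106882)
= 1 - 0.0012340980 = 0.9987659020
≈ 0.998766

0.998766


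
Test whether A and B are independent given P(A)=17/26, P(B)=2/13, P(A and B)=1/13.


P(A)*P(B) = 17/26*2/13 = 17/169
P(A∩B) = 1/13 != 17/169, so not independent

No, A and B are not independent


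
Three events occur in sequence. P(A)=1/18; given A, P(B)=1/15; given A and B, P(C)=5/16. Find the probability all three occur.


P(A∩B∩C) = P(A) * P(B|A) * P(C|A∩B)
= 1/18 * 1/15 * 5/16
= 1/270 * 5/16 = 1/864

1/864


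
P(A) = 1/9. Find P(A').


P(A') = 1 - P(A) = 1 - 1/9 = 8/9

8/9


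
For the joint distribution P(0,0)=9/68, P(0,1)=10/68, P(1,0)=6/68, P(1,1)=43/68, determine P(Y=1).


P(Y=1) = P(0,1)+P(1,1) = 10/68 + 43/68 = 53/68

53/68


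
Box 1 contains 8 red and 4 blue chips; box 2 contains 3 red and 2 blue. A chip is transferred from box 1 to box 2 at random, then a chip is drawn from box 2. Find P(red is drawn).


P(transfer red) = 8/12 = 2/3; P(transfer blue) = 1/3
If red transferred: Urn II has 4 red of 6, so P(red|red moved) = 2/3
If blue transferred: Urn II has 3 red of 6, so P(red|blue moved) = 1/2
By total probability: P(red) = 2/3*2/3 + 1/3*1/2 = 11/18

11/18


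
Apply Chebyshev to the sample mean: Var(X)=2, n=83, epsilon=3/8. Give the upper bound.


Var(Xbar) = Var(X)/n = 2/83
Chebyshev: P(|Xbar-mu| >= 3/8) <= Var(Xbar)/(3/8)^2 = (2/83)/(9/64) = 128/747

128/747


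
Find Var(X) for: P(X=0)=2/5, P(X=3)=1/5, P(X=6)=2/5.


E[X] = 3, E[X^2] = 81/5
Var(X) = E[X^2] - (E[X])^2 = 81/5 - (3)^2 = 36/5

36/5


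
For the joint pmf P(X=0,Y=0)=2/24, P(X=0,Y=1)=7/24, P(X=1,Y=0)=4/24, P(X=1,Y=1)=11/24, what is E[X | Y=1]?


P(Y=1) = 18/24
E[X|Y=1] = (0*7 + 1*11)/18 = 11/18

11/18


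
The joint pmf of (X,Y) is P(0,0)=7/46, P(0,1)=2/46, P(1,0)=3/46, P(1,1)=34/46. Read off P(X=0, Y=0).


Read from table: P(X=0, Y=0) = 7/46

7/46


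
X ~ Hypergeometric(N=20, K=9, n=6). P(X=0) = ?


P(X=0) = C(9,0)*C(11,6) / C(20,6)
= 1*462 / 38760
= 462/38760 = 77/6460

77/6460


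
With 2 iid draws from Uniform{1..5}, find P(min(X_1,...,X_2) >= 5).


P(min >= 5) = P(all X_i >= 5) = (P(X_1 >= 5))^2
= (1/5)^2 = 1/25

1/25


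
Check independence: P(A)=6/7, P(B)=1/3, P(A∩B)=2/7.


P(A)*P(B) = 6/7*1/3 = 2/7
P(A∩B) = 2/7, which equals P(A)P(B), so independent

Yes, A and B are independent


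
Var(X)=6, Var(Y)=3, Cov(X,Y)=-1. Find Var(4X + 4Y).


Var(4X + 4Y) = 4^2*Var(X) + 4^2*Var(Y) + 2*4*4*Cov(X,Y)
= 16*6 + 16*3 + 32*(-1)
= 96 + 48 - 32 = 112

112


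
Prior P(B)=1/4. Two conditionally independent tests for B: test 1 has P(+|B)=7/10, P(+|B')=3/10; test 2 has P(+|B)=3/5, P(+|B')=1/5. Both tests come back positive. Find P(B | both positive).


After test 1: P(+) = 7/10*1/4 + 3/10*3/4 = 2/5
P(B|+) = (7/40)/(2/5) = 7/16
After test 2 (use post1 as new prior): P(+) = 3/5*7/16 + 1/5*9/16 = 3/8
P(B|+,+) = (21/80)/(3/8) = 7/10

7/10


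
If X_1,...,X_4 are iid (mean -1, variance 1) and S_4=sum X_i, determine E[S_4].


E[S_n] = n*E[X_1] = 4*-1 = -4

-4


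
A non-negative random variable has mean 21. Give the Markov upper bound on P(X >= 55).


Markov: P(X >= a) <= E[X]/a
P(X >= 55) <= 21/55

21/55


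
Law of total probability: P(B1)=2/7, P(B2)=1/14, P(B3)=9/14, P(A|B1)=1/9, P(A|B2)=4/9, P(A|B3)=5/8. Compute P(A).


P(A) = P(A|B1)P(B1) + P(A|B2)P(B2) + P(A|B3)P(B3)
= 1/9*2/7 + 4/9*1/14 + 5/8*9/14
= 2/63 + 2/63 + 45/112 = 67/144

67/144


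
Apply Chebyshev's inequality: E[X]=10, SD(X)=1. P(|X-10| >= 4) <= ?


k = 4/1 = 4
Chebyshev: P(|X-mu| >= k*sigma) <= 1/k^2 = 1/4^2 = 1/16

1/16


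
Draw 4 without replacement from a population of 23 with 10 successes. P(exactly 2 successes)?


P(X=2) = C(10,2)*C(13,2) / C(23,4)
= 45*78 / 8855
= 3510/8855 = 702/1771

702/1771


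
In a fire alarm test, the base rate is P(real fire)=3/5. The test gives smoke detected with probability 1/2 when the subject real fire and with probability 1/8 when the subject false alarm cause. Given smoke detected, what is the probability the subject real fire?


P(A) = P(A|B)P(B) + P(A|B')P(B') = 1/2*3/5 + 1/8*2/5 = 7/20
P(B|A) = P(A|B)P(B)/P(A) = (3/10)/(7/20) = 6/7

6/7


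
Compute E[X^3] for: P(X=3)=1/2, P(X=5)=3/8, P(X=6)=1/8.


E[X^3] = sum(x^3 * P(x))
= 27*1/2 + 125*3/8 + 216*1/8
= 699/8

699/8


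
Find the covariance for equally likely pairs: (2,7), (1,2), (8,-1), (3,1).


E[X]=7/2, E[Y]=9/4, E[XY]=11/4
Cov(X,Y) = E[XY] - E[X]E[Y] = 11/4 - 7/2*9/4 = -41/8

-41/8


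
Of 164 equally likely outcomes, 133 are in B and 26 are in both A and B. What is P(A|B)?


P(A|B) = P(A∩B)/P(B) = (26/164)/(133/164) = 26/133

26/133


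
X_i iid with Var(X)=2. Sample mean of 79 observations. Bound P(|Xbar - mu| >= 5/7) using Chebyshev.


Var(Xbar) = Var(X)/n = 2/79
Chebyshev: P(|Xbar-mu| >= 5/7) <= Var(Xbar)/(5/7)^2 = (2/79)/(25/49) = 98/1975

98/1975


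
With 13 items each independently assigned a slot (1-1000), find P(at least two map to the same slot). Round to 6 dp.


P(all different) = prod((1000-i)/1000 for i=0..12) = 0.924662
P(at least one match) = 1 - 0.924662 = 0.075338

0.075338


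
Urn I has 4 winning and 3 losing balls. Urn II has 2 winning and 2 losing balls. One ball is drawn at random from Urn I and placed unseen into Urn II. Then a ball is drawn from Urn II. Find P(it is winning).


P(transfer winning) = 4/7; P(transfer losing) = 3/7
If winning transferred: Urn II has 3 winning of 5, so P(winning|winning moved) = 3/5
If losing transferred: Urn II has 2 winning of 5, so P(winning|losing moved) = 2/5
By total probability: P(winning) = 4/7*3/5 + 3/7*2/5 = 18/35

18/35


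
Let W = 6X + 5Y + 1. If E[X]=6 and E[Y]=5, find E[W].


E[6X + 5Y + 1] = 6*E[X] + 5*E[Y] + 1
= (6)*(6) + (5)*(5) + (1)
= 36 + 25 + 1 = 62

62


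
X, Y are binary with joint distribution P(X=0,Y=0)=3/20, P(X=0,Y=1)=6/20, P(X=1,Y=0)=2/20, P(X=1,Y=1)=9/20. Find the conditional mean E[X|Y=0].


P(Y=0) = 5/20
E[X|Y=0] = (0*3 + 1*2)/5 = 2/5

2/5


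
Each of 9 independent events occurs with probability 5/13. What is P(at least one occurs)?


P(at least one) = 1 - P(none)
P(none) = (1 - 5/13)^9 = (8/13)^9 = 134217728/10604499373
P(at least one) = 1 - 134217728/10604499373 = 10470281645/10604499373

10470281645/10604499373


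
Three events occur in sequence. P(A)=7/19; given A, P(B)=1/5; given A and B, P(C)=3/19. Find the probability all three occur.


P(A∩B∩C) = P(A) * P(B|A) * P(C|A∩B)
= 7/19 * 1/5 * 3/19
= 7/95 * 3/19 = 21/1805

21/1805


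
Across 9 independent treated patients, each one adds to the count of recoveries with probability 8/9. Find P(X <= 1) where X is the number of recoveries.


P(X<=1) = P(X=0) + P(X=1)
= 1/387420489 + 8/43046721
= 73/387420489

73/387420489


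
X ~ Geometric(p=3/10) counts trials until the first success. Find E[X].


For geometric (trials until first success), E[X] = 1/p = 1/(3/10) = 10/3

10/3


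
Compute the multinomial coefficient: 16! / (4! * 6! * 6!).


16! = 20922789888000
Denominator: 4!=24 * 6!=720 * 6!=720
Coefficient = 20922789888000 / 12441600 = 1681680

1681680


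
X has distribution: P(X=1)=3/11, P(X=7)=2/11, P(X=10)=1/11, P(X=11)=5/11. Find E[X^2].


E[X^2] = sum(g(x)*P(x))
= 1*3/11 + 49*2/11 + 100*1/11 + 121*5/11
= 806/11

806/11


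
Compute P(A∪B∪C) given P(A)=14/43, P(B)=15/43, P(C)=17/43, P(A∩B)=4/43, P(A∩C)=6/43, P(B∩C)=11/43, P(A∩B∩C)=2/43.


P(A∪B∪C) = P(A)+P(B)+P(C) - P(AB)-P(AC)-P(BC) + P(ABC)
= 14/43+15/43+17/43 - 4/43-6/43-11/43 + 2/43
= 27/43

27/43


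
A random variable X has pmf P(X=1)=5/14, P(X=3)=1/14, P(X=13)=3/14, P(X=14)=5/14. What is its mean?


E[X] = sum(x * P(x))
= 1*5/14 + 3*1/14 + 13*3/14 + 14*5/14
= 117/14

117/14


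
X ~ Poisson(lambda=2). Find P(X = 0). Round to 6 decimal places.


P(X=0) = e^(-2) * 2^0 / 0!
≈ 0.1353352832 * 1 / 1
≈ 0.135335

0.135335


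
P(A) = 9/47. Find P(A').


P(A') = 1 - P(A) = 1 - 9/47 = 38/47

38/47


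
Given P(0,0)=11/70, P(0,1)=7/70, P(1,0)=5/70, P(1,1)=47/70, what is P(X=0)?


P(X=0) = P(0,0)+P(0,1) = 11/70 + 7/70 = 18/70 = 9/35

9/35


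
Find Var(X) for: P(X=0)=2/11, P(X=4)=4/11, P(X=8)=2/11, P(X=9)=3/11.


E[X] = 59/11, E[X^2] = 435/11
Var(X) = E[X^2] - (E[X])^2 = 435/11 - (59/11)^2 = 1304/121

1304/121


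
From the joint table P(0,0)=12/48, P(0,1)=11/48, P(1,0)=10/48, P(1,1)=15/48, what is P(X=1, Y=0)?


Read from table: P(X=1, Y=0) = 10/48 = 5/24

5/24


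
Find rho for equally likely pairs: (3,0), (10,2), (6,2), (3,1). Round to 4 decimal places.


Cov(X,Y) = 1.8750, Var(X) = 8.2500, Var(Y) = 0.6875
rho = Cov/(sqrt(VarX)*sqrt(VarY)) = 0.7873

0.7873
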